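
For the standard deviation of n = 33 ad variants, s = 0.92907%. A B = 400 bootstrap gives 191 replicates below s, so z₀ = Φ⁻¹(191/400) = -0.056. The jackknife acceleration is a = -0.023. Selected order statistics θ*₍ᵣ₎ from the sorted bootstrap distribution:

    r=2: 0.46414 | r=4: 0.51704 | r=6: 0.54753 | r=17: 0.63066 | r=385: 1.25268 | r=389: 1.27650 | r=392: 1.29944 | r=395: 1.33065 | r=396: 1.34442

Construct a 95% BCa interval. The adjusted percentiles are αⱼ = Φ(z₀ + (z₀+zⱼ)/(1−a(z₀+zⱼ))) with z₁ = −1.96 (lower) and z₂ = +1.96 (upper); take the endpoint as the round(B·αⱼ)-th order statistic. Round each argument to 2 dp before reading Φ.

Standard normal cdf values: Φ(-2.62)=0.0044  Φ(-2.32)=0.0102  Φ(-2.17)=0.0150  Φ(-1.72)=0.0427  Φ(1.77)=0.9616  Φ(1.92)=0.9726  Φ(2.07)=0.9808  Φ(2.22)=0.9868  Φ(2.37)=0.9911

Lower: z₀ + z₁ = -0.056 + (-1.960) = -2.016; 1 − a(z₀+z₁) = 1 − (-0.023)(-2.016) = 0.9536; argument = -0.056 + (-2.016)/0.9536 = -2.1700 → -2.17.
α₁ = Φ(-2.17) = 0.0150; rank = round(400 × 0.0150) = 6; θ*₍6₎ = 0.54753.
Upper: z₀ + z₂ = 1.904; 1 − a(z₀+z₂) = 1.0438; argument = 1.7681 → 1.77; α₂ = 0.9616; rank = 385; θ*₍385₎ = 1.25268.

(0.54753, 1.25268)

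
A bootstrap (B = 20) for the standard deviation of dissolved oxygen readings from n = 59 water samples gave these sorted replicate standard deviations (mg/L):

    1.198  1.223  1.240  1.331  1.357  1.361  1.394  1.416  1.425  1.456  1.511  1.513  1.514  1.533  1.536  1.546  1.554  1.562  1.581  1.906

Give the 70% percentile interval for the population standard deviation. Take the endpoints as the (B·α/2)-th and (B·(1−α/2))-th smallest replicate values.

(1.240, 1.554)

α = 0.30; lower rank = 20 × 0.150 = 3; upper rank = 20 × 0.850 = 17.
The 3rd smallest replicate is 1.240; the 17th is 1.554.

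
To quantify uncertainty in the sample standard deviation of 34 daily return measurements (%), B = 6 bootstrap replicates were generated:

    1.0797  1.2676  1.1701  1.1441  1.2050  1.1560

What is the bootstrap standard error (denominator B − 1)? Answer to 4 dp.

Bootstrap SE is the standard deviation of the 6 replicate standard deviations.
Mean of replicates: (1.0797 + 1.2676 + 1.1701 + 1.1441 + 1.2050 + 1.1560) / 6 = 7.022500 / 6 = 1.170417
Sum of squared deviations: (−0.090717)² + (+0.097183)² + (−0.000317)² + (−0.026317)² + (+0.034583)² + (−0.014417)² = 0.019771
Variance = 0.019771 / 5 = 0.003954
SE* = √0.003954

SE* = 0.0629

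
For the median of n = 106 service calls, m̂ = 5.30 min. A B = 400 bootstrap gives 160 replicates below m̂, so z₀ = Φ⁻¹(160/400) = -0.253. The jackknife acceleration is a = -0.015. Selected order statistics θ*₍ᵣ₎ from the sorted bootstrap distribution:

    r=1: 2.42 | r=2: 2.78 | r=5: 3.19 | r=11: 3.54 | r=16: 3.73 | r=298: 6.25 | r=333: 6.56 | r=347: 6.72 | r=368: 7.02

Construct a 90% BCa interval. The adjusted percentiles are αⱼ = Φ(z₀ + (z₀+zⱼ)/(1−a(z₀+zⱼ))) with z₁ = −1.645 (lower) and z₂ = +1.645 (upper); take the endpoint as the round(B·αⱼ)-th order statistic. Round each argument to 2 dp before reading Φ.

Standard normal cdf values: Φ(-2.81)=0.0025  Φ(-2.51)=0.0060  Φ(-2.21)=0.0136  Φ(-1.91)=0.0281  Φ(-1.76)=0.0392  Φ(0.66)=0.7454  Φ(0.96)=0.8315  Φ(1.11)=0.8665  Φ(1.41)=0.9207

(3.19, 6.72)

Lower: z₀ + z₁ = -0.253 + (-1.645) = -1.898; 1 − a(z₀+z₁) = 1 − (-0.015)(-1.898) = 0.9715; argument = -0.253 + (-1.898)/0.9715 = -2.2066 → -2.21.
α₁ = Φ(-2.21) = 0.0136; rank = round(400 × 0.0136) = 5; θ*₍5₎ = 3.19.
Upper: z₀ + z₂ = 1.392; 1 − a(z₀+z₂) = 1.0209; argument = 1.1105 → 1.11; α₂ = 0.8665; rank = 347; θ*₍347₎ = 6.72.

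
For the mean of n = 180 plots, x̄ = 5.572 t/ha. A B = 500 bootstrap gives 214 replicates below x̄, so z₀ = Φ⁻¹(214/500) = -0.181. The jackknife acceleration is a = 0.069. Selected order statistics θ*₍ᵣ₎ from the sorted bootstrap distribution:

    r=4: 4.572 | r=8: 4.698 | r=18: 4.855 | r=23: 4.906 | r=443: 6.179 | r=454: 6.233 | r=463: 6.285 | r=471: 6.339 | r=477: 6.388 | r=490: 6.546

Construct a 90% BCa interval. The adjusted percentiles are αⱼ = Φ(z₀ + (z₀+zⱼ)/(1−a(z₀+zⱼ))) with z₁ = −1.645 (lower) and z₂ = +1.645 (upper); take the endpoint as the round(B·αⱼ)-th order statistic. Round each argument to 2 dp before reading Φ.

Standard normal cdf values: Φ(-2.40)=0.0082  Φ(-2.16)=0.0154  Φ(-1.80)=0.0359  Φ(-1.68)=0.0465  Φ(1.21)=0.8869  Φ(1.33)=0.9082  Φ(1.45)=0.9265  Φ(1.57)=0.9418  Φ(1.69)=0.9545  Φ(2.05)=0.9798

(4.855, 6.285)

Lower: z₀ + z₁ = -0.181 + (-1.645) = -1.826; 1 − a(z₀+z₁) = 1 − (0.069)(-1.826) = 1.1260; argument = -0.181 + (-1.826)/1.1260 = -1.8027 → -1.80.
α₁ = Φ(-1.80) = 0.0359; rank = round(500 × 0.0359) = 18; θ*₍18₎ = 4.855.
Upper: z₀ + z₂ = 1.464; 1 − a(z₀+z₂) = 0.8990; argument = 1.4475 → 1.45; α₂ = 0.9265; rank = 463; θ*₍463₎ = 6.285.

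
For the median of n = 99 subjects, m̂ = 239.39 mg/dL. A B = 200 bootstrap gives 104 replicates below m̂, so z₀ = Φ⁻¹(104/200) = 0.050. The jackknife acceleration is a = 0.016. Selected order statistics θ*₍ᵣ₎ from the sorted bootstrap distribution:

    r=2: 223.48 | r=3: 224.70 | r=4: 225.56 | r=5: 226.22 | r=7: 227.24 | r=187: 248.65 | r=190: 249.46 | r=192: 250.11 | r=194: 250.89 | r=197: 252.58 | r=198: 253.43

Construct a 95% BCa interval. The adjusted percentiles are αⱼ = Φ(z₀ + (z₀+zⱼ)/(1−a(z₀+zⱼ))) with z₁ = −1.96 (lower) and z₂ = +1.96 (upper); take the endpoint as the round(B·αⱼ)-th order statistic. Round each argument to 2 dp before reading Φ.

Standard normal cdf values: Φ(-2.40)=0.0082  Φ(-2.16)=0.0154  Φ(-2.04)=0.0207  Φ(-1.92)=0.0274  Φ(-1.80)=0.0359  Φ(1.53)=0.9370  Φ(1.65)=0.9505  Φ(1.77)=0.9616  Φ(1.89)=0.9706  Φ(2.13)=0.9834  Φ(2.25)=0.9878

Lower: z₀ + z₁ = 0.050 + (-1.960) = -1.910; 1 − a(z₀+z₁) = 1 − (0.016)(-1.910) = 1.0306; argument = 0.050 + (-1.910)/1.0306 = -1.8034 → -1.80.
α₁ = Φ(-1.80) = 0.0359; rank = round(200 × 0.0359) = 7; θ*₍7₎ = 227.24.
Upper: z₀ + z₂ = 2.010; 1 − a(z₀+z₂) = 0.9678; argument = 2.1268 → 2.13; α₂ = 0.9834; rank = 197; θ*₍197₎ = 252.58.

(227.24, 252.58)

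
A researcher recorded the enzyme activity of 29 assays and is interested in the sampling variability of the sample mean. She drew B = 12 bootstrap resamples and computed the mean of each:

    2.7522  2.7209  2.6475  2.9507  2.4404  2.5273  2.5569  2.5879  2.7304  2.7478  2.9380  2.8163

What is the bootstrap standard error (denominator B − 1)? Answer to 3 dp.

SE* = 0.157

Bootstrap SE is the standard deviation of the 12 replicate means.
Mean of replicates: (2.7522 + 2.7209 + 2.6475 + 2.9507 + 2.4404 + 2.5273 + 2.5569 + 2.5879 + 2.7304 + 2.7478 + 2.9380 + 2.8163) / 12 = 32.41630 / 12 = 2.70136
Sum of squared deviations: (+0.05084)² + (+0.01954)² + (−0.05386)² + (+0.24934)² + (−0.26096)² + (−0.17406)² + (−0.14446)² + (−0.11346)² + (+0.02904)² + (+0.04644)² + (+0.23664)² + (+0.11494)² = 0.27239
Variance = 0.27239 / 11 = 0.02476
SE* = √0.02476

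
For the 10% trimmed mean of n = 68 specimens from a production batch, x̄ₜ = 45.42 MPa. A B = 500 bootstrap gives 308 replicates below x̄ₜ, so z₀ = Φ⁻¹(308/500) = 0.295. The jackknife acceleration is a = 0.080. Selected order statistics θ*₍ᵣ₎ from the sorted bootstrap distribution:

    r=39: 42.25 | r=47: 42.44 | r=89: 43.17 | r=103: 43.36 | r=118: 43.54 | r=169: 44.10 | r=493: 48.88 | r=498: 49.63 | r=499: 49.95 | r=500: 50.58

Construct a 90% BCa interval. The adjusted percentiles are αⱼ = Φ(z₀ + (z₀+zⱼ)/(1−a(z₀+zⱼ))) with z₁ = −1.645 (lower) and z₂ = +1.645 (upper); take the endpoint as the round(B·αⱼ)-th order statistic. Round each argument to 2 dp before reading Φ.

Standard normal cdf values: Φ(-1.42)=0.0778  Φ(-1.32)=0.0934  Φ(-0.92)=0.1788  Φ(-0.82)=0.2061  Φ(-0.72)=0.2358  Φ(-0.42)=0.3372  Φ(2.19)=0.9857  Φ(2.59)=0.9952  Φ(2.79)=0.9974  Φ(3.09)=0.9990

(43.17, 49.63)

Lower: z₀ + z₁ = 0.295 + (-1.645) = -1.350; 1 − a(z₀+z₁) = 1 − (0.080)(-1.350) = 1.1080; argument = 0.295 + (-1.350)/1.1080 = -0.9234 → -0.92.
α₁ = Φ(-0.92) = 0.1788; rank = round(500 × 0.1788) = 89; θ*₍89₎ = 43.17.
Upper: z₀ + z₂ = 1.940; 1 − a(z₀+z₂) = 0.8448; argument = 2.5914 → 2.59; α₂ = 0.9952; rank = 498; θ*₍498₎ = 49.63.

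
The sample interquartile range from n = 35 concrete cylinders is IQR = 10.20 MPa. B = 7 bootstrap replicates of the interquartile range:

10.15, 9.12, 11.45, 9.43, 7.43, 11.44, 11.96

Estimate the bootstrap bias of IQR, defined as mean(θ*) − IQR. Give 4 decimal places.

bias = −0.0600

mean(θ*) = (10.15 + 9.12 + 11.45 + 9.43 + 7.43 + 11.44 + 11.96) / 7 = 10.14000
bias = 10.14000 − 10.20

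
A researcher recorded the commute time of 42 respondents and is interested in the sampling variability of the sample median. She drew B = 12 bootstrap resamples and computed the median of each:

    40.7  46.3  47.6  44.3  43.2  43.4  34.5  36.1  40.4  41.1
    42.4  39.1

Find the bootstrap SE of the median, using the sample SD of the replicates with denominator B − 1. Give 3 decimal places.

Bootstrap SE is the standard deviation of the 12 replicate medians.
Mean of replicates: (40.7 + 46.3 + 47.6 + 44.3 + 43.2 + 43.4 + 34.5 + 36.1 + 40.4 + 41.1 + 42.4 + 39.1) / 12 = 499.1000 / 12 = 41.5917
Sum of squared deviations: (−0.8917)² + (+4.7083)² + (+6.0083)² + (+2.7083)² + (+1.6083)² + (+1.8083)² + (−7.0917)² + (−5.4917)² + (−1.1917)² + (−0.4917)² + (+0.8083)² + (−2.4917)² = 161.2292
Variance = 161.2292 / 11 = 14.6572
SE* = √14.6572

SE* = 3.828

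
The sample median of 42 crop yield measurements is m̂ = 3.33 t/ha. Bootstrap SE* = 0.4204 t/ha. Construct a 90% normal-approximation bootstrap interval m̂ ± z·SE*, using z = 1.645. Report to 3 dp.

(2.638, 4.022)

Margin = 1.645 × 0.4204 = 0.6916
Interval: 3.33 ± 0.6916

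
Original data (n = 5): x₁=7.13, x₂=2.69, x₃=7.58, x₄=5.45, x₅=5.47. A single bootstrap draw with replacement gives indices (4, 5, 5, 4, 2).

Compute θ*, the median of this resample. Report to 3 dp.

θ* = 5.450

Resample values: 5.45, 5.47, 5.47, 5.45, 2.69.
Sorted: 2.69, 5.45, 5.45, 5.47, 5.47
Median = middle value = 5.450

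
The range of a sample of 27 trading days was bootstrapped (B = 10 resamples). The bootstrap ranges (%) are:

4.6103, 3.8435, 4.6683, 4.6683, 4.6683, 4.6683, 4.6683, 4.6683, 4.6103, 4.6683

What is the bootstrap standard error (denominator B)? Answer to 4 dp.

Bootstrap SE is the standard deviation of the 10 replicate ranges.
Mean of replicates: (4.6103 + 3.8435 + 4.6683 + 4.6683 + 4.6683 + 4.6683 + 4.6683 + 4.6683 + 4.6103 + 4.6683) / 10 = 45.74220 / 10 = 4.57422
Sum of squared deviations: (+0.03608)² + (−0.73072)² + (+0.09408)² + (+0.09408)² + (+0.09408)² + (+0.09408)² + (+0.09408)² + (+0.09408)² + (+0.03608)² + (+0.09408)² = 0.59851
Variance = 0.59851 / 10 = 0.05985
SE* = √0.05985

SE* = 0.2446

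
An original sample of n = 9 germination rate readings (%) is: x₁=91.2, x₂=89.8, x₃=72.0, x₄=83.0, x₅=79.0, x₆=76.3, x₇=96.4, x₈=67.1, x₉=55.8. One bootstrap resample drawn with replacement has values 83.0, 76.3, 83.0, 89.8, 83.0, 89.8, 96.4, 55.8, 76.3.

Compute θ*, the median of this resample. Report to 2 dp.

Sorted: 55.8, 76.3, 76.3, 83.0, 83.0, 83.0, 89.8, 89.8, 96.4
Median = middle value = 83.00

θ* = 83.00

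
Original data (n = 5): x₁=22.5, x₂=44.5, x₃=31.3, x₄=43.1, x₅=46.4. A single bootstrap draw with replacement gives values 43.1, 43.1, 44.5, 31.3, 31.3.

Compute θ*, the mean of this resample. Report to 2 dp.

Mean = (43.1 + 43.1 + 44.5 + 31.3 + 31.3) / 5 = 193.30 / 5 = 38.66

θ* = 38.66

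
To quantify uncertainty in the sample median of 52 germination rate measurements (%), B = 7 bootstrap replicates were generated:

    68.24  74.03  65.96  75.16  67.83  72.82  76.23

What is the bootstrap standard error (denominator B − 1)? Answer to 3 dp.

SE* = 4.056

Bootstrap SE is the standard deviation of the 7 replicate medians.
Mean of replicates: (68.24 + 74.03 + 65.96 + 75.16 + 67.83 + 72.82 + 76.23) / 7 = 500.2700 / 7 = 71.4671
Sum of squared deviations: (−3.2271)² + (+2.5629)² + (−5.5071)² + (+3.6929)² + (−3.6371)² + (+1.3529)² + (+4.7629)² = 98.6923
Variance = 98.6923 / 6 = 16.4487
SE* = √16.4487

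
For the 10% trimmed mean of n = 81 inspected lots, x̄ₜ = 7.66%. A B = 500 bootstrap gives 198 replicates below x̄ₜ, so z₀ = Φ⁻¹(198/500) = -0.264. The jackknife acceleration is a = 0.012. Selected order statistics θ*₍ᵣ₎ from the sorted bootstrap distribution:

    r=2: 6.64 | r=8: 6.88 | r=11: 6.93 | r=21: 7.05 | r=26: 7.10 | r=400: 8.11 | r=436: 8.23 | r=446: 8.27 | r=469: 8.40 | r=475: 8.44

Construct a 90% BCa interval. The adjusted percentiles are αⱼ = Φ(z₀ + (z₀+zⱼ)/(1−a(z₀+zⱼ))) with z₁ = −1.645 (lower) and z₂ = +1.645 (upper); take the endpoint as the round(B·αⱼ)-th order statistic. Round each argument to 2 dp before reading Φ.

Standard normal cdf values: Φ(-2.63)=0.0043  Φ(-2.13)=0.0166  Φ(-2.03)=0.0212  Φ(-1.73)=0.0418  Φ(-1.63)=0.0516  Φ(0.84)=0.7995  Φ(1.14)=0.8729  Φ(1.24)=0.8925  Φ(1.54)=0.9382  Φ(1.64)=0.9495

(6.88, 8.23)

Lower: z₀ + z₁ = -0.264 + (-1.645) = -1.909; 1 − a(z₀+z₁) = 1 − (0.012)(-1.909) = 1.0229; argument = -0.264 + (-1.909)/1.0229 = -2.1302 → -2.13.
α₁ = Φ(-2.13) = 0.0166; rank = round(500 × 0.0166) = 8; θ*₍8₎ = 6.88.
Upper: z₀ + z₂ = 1.381; 1 − a(z₀+z₂) = 0.9834; argument = 1.1403 → 1.14; α₂ = 0.8729; rank = 436; θ*₍436₎ = 8.23.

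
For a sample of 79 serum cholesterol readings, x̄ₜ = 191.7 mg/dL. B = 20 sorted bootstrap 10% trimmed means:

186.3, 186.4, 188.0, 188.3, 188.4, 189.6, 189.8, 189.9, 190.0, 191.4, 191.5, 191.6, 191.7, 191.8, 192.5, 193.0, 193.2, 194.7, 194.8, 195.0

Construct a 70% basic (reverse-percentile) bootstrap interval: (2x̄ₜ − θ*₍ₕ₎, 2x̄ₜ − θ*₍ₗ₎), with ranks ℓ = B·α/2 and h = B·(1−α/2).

Percentile endpoints at ranks 3 and 17: θ*₍3₎ = 188.0, θ*₍17₎ = 193.2.
Basic interval reflects these around x̄ₜ:
  lower = 2 × 191.7 − 193.2 = 190.2
  upper = 2 × 191.7 − 188.0 = 195.4

(190.2, 195.4)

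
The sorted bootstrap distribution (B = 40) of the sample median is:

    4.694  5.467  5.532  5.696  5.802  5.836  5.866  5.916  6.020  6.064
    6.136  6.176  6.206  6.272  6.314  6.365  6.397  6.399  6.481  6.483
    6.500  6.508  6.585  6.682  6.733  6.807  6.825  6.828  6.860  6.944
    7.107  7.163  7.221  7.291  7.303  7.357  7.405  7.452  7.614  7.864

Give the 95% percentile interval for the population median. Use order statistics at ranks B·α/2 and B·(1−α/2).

α = 0.05; lower rank = 40 × 0.025 = 1; upper rank = 40 × 0.975 = 39.
The 1st smallest replicate is 4.694; the 39th is 7.614.

(4.694, 7.614)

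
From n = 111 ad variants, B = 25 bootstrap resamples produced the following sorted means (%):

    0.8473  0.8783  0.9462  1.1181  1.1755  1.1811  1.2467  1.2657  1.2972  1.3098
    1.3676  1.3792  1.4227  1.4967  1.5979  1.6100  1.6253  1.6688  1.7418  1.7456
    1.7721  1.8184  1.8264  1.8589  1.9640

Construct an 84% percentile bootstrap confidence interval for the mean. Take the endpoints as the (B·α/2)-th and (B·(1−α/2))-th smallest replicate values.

(0.8783, 1.8264)

α = 0.16; lower rank = 25 × 0.080 = 2; upper rank = 25 × 0.920 = 23.
The 2nd smallest replicate is 0.8783; the 23rd is 1.8264.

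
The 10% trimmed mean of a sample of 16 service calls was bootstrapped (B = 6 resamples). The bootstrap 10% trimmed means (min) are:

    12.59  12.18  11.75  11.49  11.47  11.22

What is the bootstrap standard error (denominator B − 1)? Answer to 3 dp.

SE* = 0.512

Bootstrap SE is the standard deviation of the 6 replicate 10% trimmed means.
Mean of replicates: (12.59 + 12.18 + 11.75 + 11.49 + 11.47 + 11.22) / 6 = 70.7000 / 6 = 11.7833
Sum of squared deviations: (+0.8067)² + (+0.3967)² + (−0.0333)² + (−0.2933)² + (−0.3133)² + (−0.5633)² = 1.3107
Variance = 1.3107 / 5 = 0.2621
SE* = √0.2621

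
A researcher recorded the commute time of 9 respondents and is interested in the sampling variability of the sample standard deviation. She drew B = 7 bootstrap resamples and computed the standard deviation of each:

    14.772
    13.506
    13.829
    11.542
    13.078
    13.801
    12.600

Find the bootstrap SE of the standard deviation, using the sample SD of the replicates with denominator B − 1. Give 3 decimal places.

SE* = 1.030

Bootstrap SE is the standard deviation of the 7 replicate standard deviations.
Mean of replicates: (14.772 + 13.506 + 13.829 + 11.542 + 13.078 + 13.801 + 12.600) / 7 = 93.1280 / 7 = 13.3040
Sum of squared deviations: (+1.4680)² + (+0.2020)² + (+0.5250)² + (−1.7620)² + (−0.2260)² + (+0.4970)² + (−0.7040)² = 6.3698
Variance = 6.3698 / 6 = 1.0616
SE* = √1.0616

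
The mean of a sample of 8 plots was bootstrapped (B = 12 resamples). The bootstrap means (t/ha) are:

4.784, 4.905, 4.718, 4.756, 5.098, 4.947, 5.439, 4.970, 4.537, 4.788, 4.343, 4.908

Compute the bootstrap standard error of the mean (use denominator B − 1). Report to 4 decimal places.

Bootstrap SE is the standard deviation of the 12 replicate means.
Mean of replicates: (4.784 + 4.905 + 4.718 + 4.756 + 5.098 + 4.947 + 5.439 + 4.970 + 4.537 + 4.788 + 4.343 + 4.908) / 12 = 58.19300 / 12 = 4.84942
Sum of squared deviations: (−0.06542)² + (+0.05558)² + (−0.13142)² + (−0.09342)² + (+0.24858)² + (+0.09758)² + (+0.58958)² + (+0.12058)² + (−0.31242)² + (−0.06142)² + (−0.50642)² + (+0.05858)² = 0.82810
Variance = 0.82810 / 11 = 0.07528
SE* = √0.07528

SE* = 0.2744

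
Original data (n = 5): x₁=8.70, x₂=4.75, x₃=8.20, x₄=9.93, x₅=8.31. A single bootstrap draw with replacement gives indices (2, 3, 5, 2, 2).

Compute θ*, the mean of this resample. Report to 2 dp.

θ* = 6.15

Resample values: 4.75, 8.20, 8.31, 4.75, 4.75.
Mean = (4.75 + 8.20 + 8.31 + 4.75 + 4.75) / 5 = 30.760 / 5 = 6.15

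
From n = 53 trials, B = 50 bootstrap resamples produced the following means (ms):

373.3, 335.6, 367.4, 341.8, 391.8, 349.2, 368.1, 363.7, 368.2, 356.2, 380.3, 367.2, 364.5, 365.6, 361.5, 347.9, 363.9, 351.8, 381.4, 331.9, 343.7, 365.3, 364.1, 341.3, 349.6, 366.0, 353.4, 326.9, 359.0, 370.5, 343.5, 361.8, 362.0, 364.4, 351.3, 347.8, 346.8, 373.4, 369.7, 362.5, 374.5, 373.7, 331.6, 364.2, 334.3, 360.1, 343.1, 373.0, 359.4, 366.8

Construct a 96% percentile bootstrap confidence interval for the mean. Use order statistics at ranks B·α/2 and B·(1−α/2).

Sorted replicates: 326.9, 331.6, 331.9, 334.3, 335.6, 341.3, 341.8, 343.1, 343.5, 343.7, 346.8, 347.8, 347.9, 349.2, 349.6, 351.3, 351.8, 353.4, 356.2, 359.0, 359.4, 360.1, 361.5, 361.8, 362.0, 362.5, 363.7, 363.9, 364.1, 364.2, 364.4, 364.5, 365.3, 365.6, 366.0, 366.8, 367.2, 367.4, 368.1, 368.2, 369.7, 370.5, 373.0, 373.3, 373.4, 373.7, 374.5, 380.3, 381.4, 391.8
α = 0.04; lower rank = 50 × 0.020 = 1; upper rank = 50 × 0.980 = 49.
The 1st smallest replicate is 326.9; the 49th is 381.4.

(326.9, 381.4)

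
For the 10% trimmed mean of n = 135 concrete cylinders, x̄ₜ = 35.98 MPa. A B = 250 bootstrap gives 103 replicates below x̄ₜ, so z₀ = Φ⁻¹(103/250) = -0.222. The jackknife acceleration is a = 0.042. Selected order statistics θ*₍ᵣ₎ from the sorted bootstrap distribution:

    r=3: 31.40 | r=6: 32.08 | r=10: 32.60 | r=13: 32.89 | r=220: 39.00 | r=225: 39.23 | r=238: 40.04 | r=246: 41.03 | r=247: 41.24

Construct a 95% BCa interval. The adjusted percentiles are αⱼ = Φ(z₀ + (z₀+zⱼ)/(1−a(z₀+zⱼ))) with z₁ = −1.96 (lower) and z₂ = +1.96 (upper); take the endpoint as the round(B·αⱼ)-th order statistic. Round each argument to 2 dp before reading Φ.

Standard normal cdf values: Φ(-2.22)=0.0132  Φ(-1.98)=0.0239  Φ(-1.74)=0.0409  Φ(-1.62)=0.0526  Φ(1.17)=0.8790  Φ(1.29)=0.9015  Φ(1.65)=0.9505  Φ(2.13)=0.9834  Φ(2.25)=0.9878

(31.40, 40.04)

Lower: z₀ + z₁ = -0.222 + (-1.960) = -2.182; 1 − a(z₀+z₁) = 1 − (0.042)(-2.182) = 1.0916; argument = -0.222 + (-2.182)/1.0916 = -2.2208 → -2.22.
α₁ = Φ(-2.22) = 0.0132; rank = round(250 × 0.0132) = 3; θ*₍3₎ = 31.40.
Upper: z₀ + z₂ = 1.738; 1 − a(z₀+z₂) = 0.9270; argument = 1.6529 → 1.65; α₂ = 0.9505; rank = 238; θ*₍238₎ = 40.04.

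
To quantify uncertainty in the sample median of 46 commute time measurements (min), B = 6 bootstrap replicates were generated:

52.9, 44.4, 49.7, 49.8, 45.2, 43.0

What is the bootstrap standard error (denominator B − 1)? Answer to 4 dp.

Bootstrap SE is the standard deviation of the 6 replicate medians.
Mean of replicates: (52.9 + 44.4 + 49.7 + 49.8 + 45.2 + 43.0) / 6 = 285.00000 / 6 = 47.50000
Sum of squared deviations: (+5.40000)² + (−3.10000)² + (+2.20000)² + (+2.30000)² + (−2.30000)² + (−4.50000)² = 74.44000
Variance = 74.44000 / 5 = 14.88800
SE* = √14.88800

SE* = 3.8585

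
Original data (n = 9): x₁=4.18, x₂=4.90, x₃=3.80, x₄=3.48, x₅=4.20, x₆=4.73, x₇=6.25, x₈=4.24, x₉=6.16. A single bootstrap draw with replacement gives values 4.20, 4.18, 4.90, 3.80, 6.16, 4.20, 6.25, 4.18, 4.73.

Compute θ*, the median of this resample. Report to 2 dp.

Sorted: 3.80, 4.18, 4.18, 4.20, 4.20, 4.73, 4.90, 6.16, 6.25
Median = middle value = 4.20

θ* = 4.20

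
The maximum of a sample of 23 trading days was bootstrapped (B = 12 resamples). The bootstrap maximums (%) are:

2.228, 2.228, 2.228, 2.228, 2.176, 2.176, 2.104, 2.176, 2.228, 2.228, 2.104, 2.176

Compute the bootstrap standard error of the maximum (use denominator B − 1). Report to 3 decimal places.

Bootstrap SE is the standard deviation of the 12 replicate maximums.
Mean of replicates: (2.228 + 2.228 + 2.228 + 2.228 + 2.176 + 2.176 + 2.104 + 2.176 + 2.228 + 2.228 + 2.104 + 2.176) / 12 = 26.2800 / 12 = 2.1900
Sum of squared deviations: (+0.0380)² + (+0.0380)² + (+0.0380)² + (+0.0380)² + (−0.0140)² + (−0.0140)² + (−0.0860)² + (−0.0140)² + (+0.0380)² + (+0.0380)² + (−0.0860)² + (−0.0140)² = 0.0242
Variance = 0.0242 / 11 = 0.0022
SE* = √0.0022

SE* = 0.047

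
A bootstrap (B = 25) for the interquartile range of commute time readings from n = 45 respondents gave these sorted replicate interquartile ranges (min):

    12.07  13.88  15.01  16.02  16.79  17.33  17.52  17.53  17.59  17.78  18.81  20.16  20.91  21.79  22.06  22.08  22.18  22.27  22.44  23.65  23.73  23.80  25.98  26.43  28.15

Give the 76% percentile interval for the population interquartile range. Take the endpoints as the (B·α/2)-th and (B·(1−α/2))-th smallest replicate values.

α = 0.24; lower rank = 25 × 0.120 = 3; upper rank = 25 × 0.880 = 22.
The 3rd smallest replicate is 15.01; the 22nd is 23.80.

(15.01, 23.80)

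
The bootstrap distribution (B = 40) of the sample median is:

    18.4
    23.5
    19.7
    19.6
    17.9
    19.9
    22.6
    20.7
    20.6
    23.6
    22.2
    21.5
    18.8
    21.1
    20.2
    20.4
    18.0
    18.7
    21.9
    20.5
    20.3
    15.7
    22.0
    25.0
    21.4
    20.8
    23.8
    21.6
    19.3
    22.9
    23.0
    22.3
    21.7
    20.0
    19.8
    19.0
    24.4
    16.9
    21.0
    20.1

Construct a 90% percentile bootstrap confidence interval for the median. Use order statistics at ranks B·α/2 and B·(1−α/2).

Sorted replicates: 15.7, 16.9, 17.9, 18.0, 18.4, 18.7, 18.8, 19.0, 19.3, 19.6, 19.7, 19.8, 19.9, 20.0, 20.1, 20.2, 20.3, 20.4, 20.5, 20.6, 20.7, 20.8, 21.0, 21.1, 21.4, 21.5, 21.6, 21.7, 21.9, 22.0, 22.2, 22.3, 22.6, 22.9, 23.0, 23.5, 23.6, 23.8, 24.4, 25.0
α = 0.10; lower rank = 40 × 0.050 = 2; upper rank = 40 × 0.950 = 38.
The 2nd smallest replicate is 16.9; the 38th is 23.8.

(16.9, 23.8)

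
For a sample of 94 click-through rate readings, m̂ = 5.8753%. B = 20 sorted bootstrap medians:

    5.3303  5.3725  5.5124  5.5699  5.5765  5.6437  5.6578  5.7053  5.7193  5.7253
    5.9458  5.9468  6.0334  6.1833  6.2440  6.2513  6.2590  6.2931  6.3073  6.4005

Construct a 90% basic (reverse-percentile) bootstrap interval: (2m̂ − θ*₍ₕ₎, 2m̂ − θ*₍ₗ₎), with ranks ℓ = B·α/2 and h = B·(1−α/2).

Percentile endpoints at ranks 1 and 19: θ*₍1₎ = 5.3303, θ*₍19₎ = 6.3073.
Basic interval reflects these around m̂:
  lower = 2 × 5.8753 − 6.3073 = 5.4433
  upper = 2 × 5.8753 − 5.3303 = 6.4203

(5.4433, 6.4203)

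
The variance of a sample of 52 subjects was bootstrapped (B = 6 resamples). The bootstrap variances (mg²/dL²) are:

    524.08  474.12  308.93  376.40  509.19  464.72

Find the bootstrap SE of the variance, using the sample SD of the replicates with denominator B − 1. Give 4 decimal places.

SE* = 83.4333

Bootstrap SE is the standard deviation of the 6 replicate variances.
Mean of replicates: (524.08 + 474.12 + 308.93 + 376.40 + 509.19 + 464.72) / 6 = 2657.44000 / 6 = 442.90667
Sum of squared deviations: (+81.17333)² + (+31.21333)² + (−133.97667)² + (−66.50667)² + (+66.28333)² + (+21.81333)² = 34805.56793
Variance = 34805.56793 / 5 = 6961.11359
SE* = √6961.11359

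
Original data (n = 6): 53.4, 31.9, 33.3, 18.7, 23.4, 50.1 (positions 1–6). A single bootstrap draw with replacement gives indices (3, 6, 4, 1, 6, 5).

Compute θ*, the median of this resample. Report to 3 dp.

θ* = 41.700

Resample values: 33.3, 50.1, 18.7, 53.4, 50.1, 23.4.
Sorted: 18.7, 23.4, 33.3, 50.1, 50.1, 53.4
Median = average of the two middle values = 41.700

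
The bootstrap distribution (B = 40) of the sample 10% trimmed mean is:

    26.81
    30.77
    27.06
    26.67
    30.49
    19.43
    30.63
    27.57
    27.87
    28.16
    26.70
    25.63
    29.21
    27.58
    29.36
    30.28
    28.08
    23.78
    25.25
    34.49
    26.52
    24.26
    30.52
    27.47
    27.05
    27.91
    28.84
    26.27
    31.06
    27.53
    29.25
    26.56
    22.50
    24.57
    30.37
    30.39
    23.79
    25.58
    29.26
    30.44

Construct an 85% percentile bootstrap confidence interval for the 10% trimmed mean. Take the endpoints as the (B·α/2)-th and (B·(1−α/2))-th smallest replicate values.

(23.78, 30.63)

Sorted replicates: 19.43, 22.50, 23.78, 23.79, 24.26, 24.57, 25.25, 25.58, 25.63, 26.27, 26.52, 26.56, 26.67, 26.70, 26.81, 27.05, 27.06, 27.47, 27.53, 27.57, 27.58, 27.87, 27.91, 28.08, 28.16, 28.84, 29.21, 29.25, 29.26, 29.36, 30.28, 30.37, 30.39, 30.44, 30.49, 30.52, 30.63, 30.77, 31.06, 34.49
α = 0.15; lower rank = 40 × 0.075 = 3; upper rank = 40 × 0.925 = 37.
The 3rd smallest replicate is 23.78; the 37th is 30.63.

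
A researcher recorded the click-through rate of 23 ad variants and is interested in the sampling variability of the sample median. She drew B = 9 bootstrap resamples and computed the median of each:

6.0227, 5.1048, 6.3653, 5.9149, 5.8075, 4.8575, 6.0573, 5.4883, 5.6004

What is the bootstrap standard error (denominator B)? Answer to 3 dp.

Bootstrap SE is the standard deviation of the 9 replicate medians.
Mean of replicates: (6.0227 + 5.1048 + 6.3653 + 5.9149 + 5.8075 + 4.8575 + 6.0573 + 5.4883 + 5.6004) / 9 = 51.21870 / 9 = 5.69097
Sum of squared deviations: (+0.33173)² + (−0.58617)² + (+0.67433)² + (+0.22393)² + (+0.11653)² + (−0.83347)² + (+0.36633)² + (−0.20267)² + (−0.09057)² = 1.85023
Variance = 1.85023 / 9 = 0.20558
SE* = √0.20558

SE* = 0.453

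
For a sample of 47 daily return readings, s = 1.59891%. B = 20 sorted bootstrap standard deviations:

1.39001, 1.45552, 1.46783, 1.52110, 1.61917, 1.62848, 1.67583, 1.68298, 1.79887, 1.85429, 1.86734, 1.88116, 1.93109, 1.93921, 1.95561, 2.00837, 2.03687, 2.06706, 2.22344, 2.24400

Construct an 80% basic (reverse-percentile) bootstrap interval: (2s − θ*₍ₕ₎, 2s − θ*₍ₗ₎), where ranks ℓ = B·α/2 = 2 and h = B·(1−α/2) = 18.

(1.13076, 1.74230)

Percentile endpoints at ranks 2 and 18: θ*₍2₎ = 1.45552, θ*₍18₎ = 2.06706.
Basic interval reflects these around s:
  lower = 2 × 1.59891 − 2.06706 = 1.13076
  upper = 2 × 1.59891 − 1.45552 = 1.74230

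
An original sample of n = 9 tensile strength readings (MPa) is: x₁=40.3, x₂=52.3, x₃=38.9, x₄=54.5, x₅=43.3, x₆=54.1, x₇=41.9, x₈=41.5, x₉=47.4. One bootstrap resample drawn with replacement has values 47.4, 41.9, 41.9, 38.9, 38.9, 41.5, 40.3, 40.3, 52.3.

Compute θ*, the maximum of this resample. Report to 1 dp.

θ* = 52.3

Maximum = 52.3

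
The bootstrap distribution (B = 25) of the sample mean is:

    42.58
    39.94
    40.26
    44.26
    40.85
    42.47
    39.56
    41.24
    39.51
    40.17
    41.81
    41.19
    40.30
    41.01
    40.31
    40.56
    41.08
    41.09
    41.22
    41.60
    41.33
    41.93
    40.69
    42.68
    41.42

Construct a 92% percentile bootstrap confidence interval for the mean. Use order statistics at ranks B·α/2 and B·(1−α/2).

(39.51, 42.68)

Sorted replicates: 39.51, 39.56, 39.94, 40.17, 40.26, 40.30, 40.31, 40.56, 40.69, 40.85, 41.01, 41.08, 41.09, 41.19, 41.22, 41.24, 41.33, 41.42, 41.60, 41.81, 41.93, 42.47, 42.58, 42.68, 44.26
α = 0.08; lower rank = 25 × 0.040 = 1; upper rank = 25 × 0.960 = 24.
The 1st smallest replicate is 39.51; the 24th is 42.68.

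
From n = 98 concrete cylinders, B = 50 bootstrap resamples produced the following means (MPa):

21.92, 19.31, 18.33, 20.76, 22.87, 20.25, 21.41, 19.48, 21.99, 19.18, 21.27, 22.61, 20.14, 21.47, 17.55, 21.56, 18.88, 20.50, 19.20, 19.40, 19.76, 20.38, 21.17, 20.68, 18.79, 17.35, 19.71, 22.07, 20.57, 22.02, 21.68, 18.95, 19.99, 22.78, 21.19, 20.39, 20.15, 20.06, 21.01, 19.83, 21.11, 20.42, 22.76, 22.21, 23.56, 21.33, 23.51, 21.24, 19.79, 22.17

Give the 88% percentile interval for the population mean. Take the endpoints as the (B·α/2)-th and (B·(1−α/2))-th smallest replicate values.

(18.33, 22.78)

Sorted replicates: 17.35, 17.55, 18.33, 18.79, 18.88, 18.95, 19.18, 19.20, 19.31, 19.40, 19.48, 19.71, 19.76, 19.79, 19.83, 19.99, 20.06, 20.14, 20.15, 20.25, 20.38, 20.39, 20.42, 20.50, 20.57, 20.68, 20.76, 21.01, 21.11, 21.17, 21.19, 21.24, 21.27, 21.33, 21.41, 21.47, 21.56, 21.68, 21.92, 21.99, 22.02, 22.07, 22.17, 22.21, 22.61, 22.76, 22.78, 22.87, 23.51, 23.56
α = 0.12; lower rank = 50 × 0.060 = 3; upper rank = 50 × 0.940 = 47.
The 3rd smallest replicate is 18.33; the 47th is 22.78.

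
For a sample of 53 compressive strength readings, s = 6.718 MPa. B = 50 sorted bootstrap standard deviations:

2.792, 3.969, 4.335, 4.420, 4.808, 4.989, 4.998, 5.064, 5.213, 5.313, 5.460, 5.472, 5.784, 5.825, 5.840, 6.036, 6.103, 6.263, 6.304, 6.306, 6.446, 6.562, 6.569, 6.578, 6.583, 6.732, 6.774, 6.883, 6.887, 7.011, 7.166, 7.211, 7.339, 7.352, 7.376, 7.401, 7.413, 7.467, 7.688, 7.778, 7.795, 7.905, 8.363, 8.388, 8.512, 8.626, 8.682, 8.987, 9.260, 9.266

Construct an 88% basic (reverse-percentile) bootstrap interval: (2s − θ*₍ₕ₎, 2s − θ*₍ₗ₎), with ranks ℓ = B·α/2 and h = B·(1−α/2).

Percentile endpoints at ranks 3 and 47: θ*₍3₎ = 4.335, θ*₍47₎ = 8.682.
Basic interval reflects these around s:
  lower = 2 × 6.718 − 8.682 = 4.754
  upper = 2 × 6.718 − 4.335 = 9.101

(4.754, 9.101)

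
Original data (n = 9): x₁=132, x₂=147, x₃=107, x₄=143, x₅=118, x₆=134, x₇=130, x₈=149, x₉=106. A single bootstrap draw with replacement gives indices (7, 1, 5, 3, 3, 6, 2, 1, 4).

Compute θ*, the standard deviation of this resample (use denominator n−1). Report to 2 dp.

Resample values: 130, 132, 118, 107, 107, 134, 147, 132, 143.
Mean = 127.7778; sum of squared deviations = 1639.5556
s² = 1639.5556 / 8 = 204.9444
s = √204.9444 = 14.32

θ* = 14.32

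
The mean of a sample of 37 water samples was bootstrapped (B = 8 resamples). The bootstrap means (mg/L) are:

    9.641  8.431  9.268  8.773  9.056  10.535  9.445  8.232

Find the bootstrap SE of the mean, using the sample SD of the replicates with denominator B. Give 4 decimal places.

SE* = 0.6862

Bootstrap SE is the standard deviation of the 8 replicate means.
Mean of replicates: (9.641 + 8.431 + 9.268 + 8.773 + 9.056 + 10.535 + 9.445 + 8.232) / 8 = 73.38100 / 8 = 9.17263
Sum of squared deviations: (+0.46837)² + (−0.74163)² + (+0.09538)² + (−0.39963)² + (−0.11663)² + (+1.36238)² + (+0.27238)² + (−0.94063)² = 3.76681
Variance = 3.76681 / 8 = 0.47085
SE* = √0.47085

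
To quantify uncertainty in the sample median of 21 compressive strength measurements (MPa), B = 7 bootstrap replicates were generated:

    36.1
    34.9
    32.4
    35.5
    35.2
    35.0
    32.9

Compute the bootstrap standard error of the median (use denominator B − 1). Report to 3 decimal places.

SE* = 1.378

Bootstrap SE is the standard deviation of the 7 replicate medians.
Mean of replicates: (36.1 + 34.9 + 32.4 + 35.5 + 35.2 + 35.0 + 32.9) / 7 = 242.0000 / 7 = 34.5714
Sum of squared deviations: (+1.5286)² + (+0.3286)² + (−2.1714)² + (+0.9286)² + (+0.6286)² + (+0.4286)² + (−1.6714)² = 11.3943
Variance = 11.3943 / 6 = 1.8990
SE* = √1.8990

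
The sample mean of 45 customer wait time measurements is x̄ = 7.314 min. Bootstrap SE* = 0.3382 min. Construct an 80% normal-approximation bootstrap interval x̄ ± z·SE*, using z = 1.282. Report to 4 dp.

Margin = 1.282 × 0.3382 = 0.43357
Interval: 7.314 ± 0.43357

(6.8804, 7.7476)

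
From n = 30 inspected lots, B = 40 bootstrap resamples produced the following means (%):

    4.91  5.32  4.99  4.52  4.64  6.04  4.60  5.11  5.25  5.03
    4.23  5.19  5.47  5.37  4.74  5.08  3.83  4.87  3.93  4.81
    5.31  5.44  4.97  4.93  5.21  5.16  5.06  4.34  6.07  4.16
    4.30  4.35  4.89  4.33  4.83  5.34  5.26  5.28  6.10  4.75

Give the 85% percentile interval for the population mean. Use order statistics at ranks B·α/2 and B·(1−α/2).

(4.16, 5.47)

Sorted replicates: 3.83, 3.93, 4.16, 4.23, 4.30, 4.33, 4.34, 4.35, 4.52, 4.60, 4.64, 4.74, 4.75, 4.81, 4.83, 4.87, 4.89, 4.91, 4.93, 4.97, 4.99, 5.03, 5.06, 5.08, 5.11, 5.16, 5.19, 5.21, 5.25, 5.26, 5.28, 5.31, 5.32, 5.34, 5.37, 5.44, 5.47, 6.04, 6.07, 6.10
α = 0.15; lower rank = 40 × 0.075 = 3; upper rank = 40 × 0.925 = 37.
The 3rd smallest replicate is 4.16; the 37th is 5.47.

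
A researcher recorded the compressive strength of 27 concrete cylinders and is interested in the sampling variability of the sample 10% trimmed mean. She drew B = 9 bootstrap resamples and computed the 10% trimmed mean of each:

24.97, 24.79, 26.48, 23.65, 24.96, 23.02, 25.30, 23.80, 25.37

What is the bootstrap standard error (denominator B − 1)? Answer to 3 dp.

SE* = 1.052

Bootstrap SE is the standard deviation of the 9 replicate 10% trimmed means.
Mean of replicates: (24.97 + 24.79 + 26.48 + 23.65 + 24.96 + 23.02 + 25.30 + 23.80 + 25.37) / 9 = 222.3400 / 9 = 24.7044
Sum of squared deviations: (+0.2656)² + (+0.0856)² + (+1.7756)² + (−1.0544)² + (+0.2556)² + (−1.6844)² + (+0.5956)² + (−0.9044)² + (+0.6656)² = 8.8606
Variance = 8.8606 / 8 = 1.1076
SE* = √1.1076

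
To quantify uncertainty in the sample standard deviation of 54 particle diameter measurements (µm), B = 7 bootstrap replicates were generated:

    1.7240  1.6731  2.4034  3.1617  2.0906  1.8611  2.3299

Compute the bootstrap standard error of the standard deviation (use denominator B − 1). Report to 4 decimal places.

SE* = 0.5181

Bootstrap SE is the standard deviation of the 7 replicate standard deviations.
Mean of replicates: (1.7240 + 1.6731 + 2.4034 + 3.1617 + 2.0906 + 1.8611 + 2.3299) / 7 = 15.24380 / 7 = 2.17769
Sum of squared deviations: (−0.45369)² + (−0.50459)² + (+0.22571)² + (+0.98401)² + (−0.08709)² + (−0.31659)² + (+0.15221)² = 1.61065
Variance = 1.61065 / 6 = 0.26844
SE* = √0.26844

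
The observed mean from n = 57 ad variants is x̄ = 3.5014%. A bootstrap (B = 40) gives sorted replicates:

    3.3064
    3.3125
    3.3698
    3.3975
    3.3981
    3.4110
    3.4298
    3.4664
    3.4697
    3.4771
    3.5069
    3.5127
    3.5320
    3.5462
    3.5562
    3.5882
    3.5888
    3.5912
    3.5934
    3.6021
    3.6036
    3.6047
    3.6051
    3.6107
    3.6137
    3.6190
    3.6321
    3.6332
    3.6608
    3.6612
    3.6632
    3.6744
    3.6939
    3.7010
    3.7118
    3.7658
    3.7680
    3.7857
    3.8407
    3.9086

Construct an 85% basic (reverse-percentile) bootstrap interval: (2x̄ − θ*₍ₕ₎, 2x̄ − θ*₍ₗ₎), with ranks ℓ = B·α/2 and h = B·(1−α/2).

Percentile endpoints at ranks 3 and 37: θ*₍3₎ = 3.3698, θ*₍37₎ = 3.7680.
Basic interval reflects these around x̄:
  lower = 2 × 3.5014 − 3.7680 = 3.2348
  upper = 2 × 3.5014 − 3.3698 = 3.6330

(3.2348, 3.6330)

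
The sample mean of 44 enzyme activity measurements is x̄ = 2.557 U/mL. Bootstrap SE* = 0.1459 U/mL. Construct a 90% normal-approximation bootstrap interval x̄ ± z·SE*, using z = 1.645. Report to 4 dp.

Margin = 1.645 × 0.1459 = 0.24001
Interval: 2.557 ± 0.24001

(2.3170, 2.7970)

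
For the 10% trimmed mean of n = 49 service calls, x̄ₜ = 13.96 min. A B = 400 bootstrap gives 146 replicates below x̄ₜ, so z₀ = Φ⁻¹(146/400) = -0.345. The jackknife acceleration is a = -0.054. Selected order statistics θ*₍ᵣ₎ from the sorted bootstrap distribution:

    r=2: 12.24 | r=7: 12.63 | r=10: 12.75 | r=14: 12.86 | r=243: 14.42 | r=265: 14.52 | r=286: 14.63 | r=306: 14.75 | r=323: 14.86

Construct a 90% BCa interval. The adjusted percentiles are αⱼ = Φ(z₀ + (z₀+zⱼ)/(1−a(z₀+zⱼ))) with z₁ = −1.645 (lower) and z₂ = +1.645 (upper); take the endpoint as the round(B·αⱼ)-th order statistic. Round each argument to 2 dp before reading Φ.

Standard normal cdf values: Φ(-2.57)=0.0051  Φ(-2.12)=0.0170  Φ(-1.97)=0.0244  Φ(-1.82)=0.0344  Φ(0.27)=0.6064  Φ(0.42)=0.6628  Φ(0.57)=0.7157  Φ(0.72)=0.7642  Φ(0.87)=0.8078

Lower: z₀ + z₁ = -0.345 + (-1.645) = -1.990; 1 − a(z₀+z₁) = 1 − (-0.054)(-1.990) = 0.8925; argument = -0.345 + (-1.990)/0.8925 = -2.5746 → -2.57.
α₁ = Φ(-2.57) = 0.0051; rank = round(400 × 0.0051) = 2; θ*₍2₎ = 12.24.
Upper: z₀ + z₂ = 1.300; 1 − a(z₀+z₂) = 1.0702; argument = 0.8697 → 0.87; α₂ = 0.8078; rank = 323; θ*₍323₎ = 14.86.

(12.24, 14.86)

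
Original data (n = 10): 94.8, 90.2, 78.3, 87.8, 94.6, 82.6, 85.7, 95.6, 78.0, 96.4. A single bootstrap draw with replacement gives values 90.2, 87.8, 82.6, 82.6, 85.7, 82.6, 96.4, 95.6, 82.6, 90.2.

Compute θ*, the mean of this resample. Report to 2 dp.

θ* = 87.63

Mean = (90.2 + 87.8 + 82.6 + 82.6 + 85.7 + 82.6 + 96.4 + 95.6 + 82.6 + 90.2) / 10 = 876.30 / 10 = 87.63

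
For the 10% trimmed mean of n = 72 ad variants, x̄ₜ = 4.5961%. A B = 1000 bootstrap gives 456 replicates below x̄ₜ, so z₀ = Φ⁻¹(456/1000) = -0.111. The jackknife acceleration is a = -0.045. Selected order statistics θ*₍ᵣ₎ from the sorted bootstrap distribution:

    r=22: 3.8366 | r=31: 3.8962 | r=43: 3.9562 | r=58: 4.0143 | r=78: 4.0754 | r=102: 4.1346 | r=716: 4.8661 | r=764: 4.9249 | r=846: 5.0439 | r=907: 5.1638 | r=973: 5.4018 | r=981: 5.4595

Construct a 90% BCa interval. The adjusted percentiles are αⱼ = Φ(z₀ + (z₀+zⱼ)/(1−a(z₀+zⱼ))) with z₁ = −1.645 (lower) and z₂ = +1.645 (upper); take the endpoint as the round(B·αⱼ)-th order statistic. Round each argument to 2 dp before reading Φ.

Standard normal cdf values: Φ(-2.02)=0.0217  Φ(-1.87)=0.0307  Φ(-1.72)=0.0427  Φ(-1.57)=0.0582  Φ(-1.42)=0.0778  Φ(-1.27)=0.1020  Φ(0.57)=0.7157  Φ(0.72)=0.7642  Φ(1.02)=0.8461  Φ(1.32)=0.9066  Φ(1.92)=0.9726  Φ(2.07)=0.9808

Lower: z₀ + z₁ = -0.111 + (-1.645) = -1.756; 1 − a(z₀+z₁) = 1 − (-0.045)(-1.756) = 0.9210; argument = -0.111 + (-1.756)/0.9210 = -2.0177 → -2.02.
α₁ = Φ(-2.02) = 0.0217; rank = round(1000 × 0.0217) = 22; θ*₍22₎ = 3.8366.
Upper: z₀ + z₂ = 1.534; 1 − a(z₀+z₂) = 1.0690; argument = 1.3239 → 1.32; α₂ = 0.9066; rank = 907; θ*₍907₎ = 5.1638.

(3.8366, 5.1638)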